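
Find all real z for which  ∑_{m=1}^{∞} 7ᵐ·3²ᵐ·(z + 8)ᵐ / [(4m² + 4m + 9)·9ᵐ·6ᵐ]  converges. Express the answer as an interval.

The ratio of consecutive coefficients is [(4m² + 4m + 9)/(4(m+1)² + 4(m+1) + 9)] · 7·9/(9·6) → 7/6.
The series converges when 7/6 · |z + 8| < 1, giving R = 6/7.
When z = -50/7, the series is dominated by a constant times Σ 1/m², which converges (p = 2 > 1).
At z = -62/7: the terms are on the order of 1/m², so the series converges absolutely by comparison with the p-series (p = 2 > 1).

[-62/7, -50/7]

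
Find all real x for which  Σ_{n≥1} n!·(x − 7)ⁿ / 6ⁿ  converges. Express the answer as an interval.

{7}

By the ratio test, |a_{n+1}/a_n| = (n+1) · 1/6 → ∞.
Since the ratio → ∞, the series diverges for every x ≠ 7, and R = 0.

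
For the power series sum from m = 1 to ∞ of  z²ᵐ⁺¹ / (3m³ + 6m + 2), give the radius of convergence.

R = 1

By the ratio test, |a_{m+1}/a_m| = (3m³ + 6m + 2)/(3(m+1)³ + 6(m+1) + 2) → 1.
Successive powers of z differ by 2, so the series converges when |z|² · 1 < 1, i.e. |z| < √(1) = 1. So R = 1.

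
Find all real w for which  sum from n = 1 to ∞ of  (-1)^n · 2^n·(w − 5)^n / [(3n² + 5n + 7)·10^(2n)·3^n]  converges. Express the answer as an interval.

[-145, 155]

Ratio test: |a_{n+1}/a_n| = [(3n² + 5n + 7)/(3(n+1)² + 5(n+1) + 7)] · 2/(100·3) → 1/150 as n → ∞.
Thus R = 1/(1/150) = 150.
Check w = 155: the terms are on the order of 1/n², so the series converges absolutely by comparison with the p-series (p = 2 > 1).
Check w = -145: the series is dominated by a constant times Σ 1/n², which converges (p = 2 > 1).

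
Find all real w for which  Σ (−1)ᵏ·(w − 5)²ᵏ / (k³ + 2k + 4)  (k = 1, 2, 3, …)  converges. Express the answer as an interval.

[4, 6]

Apply the ratio test: |a_{k+1}| / |a_k| = (k³ + 2k + 4)/((k+1)³ + 2(k+1) + 4), which tends to 1 as k → ∞.
Writing y = (w − 5)², the series in y has radius 1, so |w − 5| < √(1) = 1 and R = 1.
When w = 6, the terms are on the order of 1/k³, so the series converges absolutely by comparison with the p-series (p = 3 > 1).
When w = 4, absolute convergence follows by limit comparison with Σ 1/k³.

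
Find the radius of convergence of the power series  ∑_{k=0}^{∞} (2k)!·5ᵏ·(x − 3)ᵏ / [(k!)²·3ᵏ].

Ratio test: |a_{k+1}/a_k| = (2k+1)·(2k+2)/(k+1)² · 5/3 → 20/3 as k → ∞.
The series converges when 20/3 · |x − 3| < 1, giving R = 3/20.

R = 3/20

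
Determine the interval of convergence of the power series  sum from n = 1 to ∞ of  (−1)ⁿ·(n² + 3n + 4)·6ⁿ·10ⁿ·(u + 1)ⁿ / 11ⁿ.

(-71/60, -49/60)

The ratio of consecutive coefficients is [((n+1)² + 3(n+1) + 4)/(n² + 3n + 4)] · 6·10/11 → 60/11.
Thus R = 1/(60/11) = 11/60.
At u = -49/60: the n-th term does not approach 0; divergence by the term test.
Check u = -71/60: the n-th term does not approach 0; divergence by the term test.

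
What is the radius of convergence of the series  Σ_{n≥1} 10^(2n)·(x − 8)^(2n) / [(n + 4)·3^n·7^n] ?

Ratio test: |a_{n+1}/a_n| = [(n + 4)/((n+1) + 4)] · 100/(3·7) → 100/21 as n → ∞.
Since the exponent of (x − 8) increases by 2 each term, convergence requires |x − 8|² < 21/100, hence R = √21/10.

R = √21/10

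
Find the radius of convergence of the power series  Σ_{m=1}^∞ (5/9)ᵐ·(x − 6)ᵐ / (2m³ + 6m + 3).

Ratio test: |a_{m+1}/a_m| = [(2m³ + 6m + 3)/(2(m+1)³ + 6(m+1) + 3)] · 5/9 → 5/9 as m → ∞.
Convergence for |x − 6| · 5/9 < 1, i.e. |x − 6| < 9/5. So R = 9/5.

R = 9/5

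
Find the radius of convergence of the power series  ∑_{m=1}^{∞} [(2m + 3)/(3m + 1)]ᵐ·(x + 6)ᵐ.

R = 3/2

Root test: |a_m|^(1/m) = (2m + 3)/(3m + 1) → 2/3.
Hence the series converges for |x + 6| < 1/(2/3) = 3/2, so the radius of convergence is 3/2.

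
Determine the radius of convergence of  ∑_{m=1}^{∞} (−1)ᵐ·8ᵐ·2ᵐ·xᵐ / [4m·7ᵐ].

R = 7/16

Apply the ratio test: |a_{m+1}| / |a_m| = [4m/4(m+1)] · 8·2/7, which tends to 16/7 as m → ∞.
Convergence for |x| · 16/7 < 1, i.e. |x| < 7/16. So R = 7/16.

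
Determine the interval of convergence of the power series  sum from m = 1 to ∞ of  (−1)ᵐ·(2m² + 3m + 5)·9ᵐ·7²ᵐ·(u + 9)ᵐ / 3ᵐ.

By the ratio test, |a_{m+1}/a_m| = [(2(m+1)² + 3(m+1) + 5)/(2m² + 3m + 5)] · 9·49/3 → 147.
Hence the series converges for |u + 9| < 1/(147) = 1/147, so the radius of convergence is 1/147.
When u = -1322/147, the terms do not tend to 0, so the series diverges.
Check u = -1324/147: the terms do not tend to 0, so the series diverges.

(-1324/147, -1322/147)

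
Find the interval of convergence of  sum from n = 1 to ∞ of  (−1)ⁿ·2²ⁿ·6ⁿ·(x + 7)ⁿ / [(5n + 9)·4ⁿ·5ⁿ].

(-47/6, -37/6]

Ratio test: |a_{n+1}/a_n| = [(5n + 9)/(5(n+1) + 9)] · 4·6/(4·5) → 6/5 as n → ∞.
Thus R = 1/(6/5) = 5/6.
Check x = -37/6: the terms alternate in sign and decrease monotonically to 0 in absolute value (size ~ c/n), so the alternating series test gives convergence.
When x = -47/6, the terms are asymptotic to a nonzero constant times 1/n, so the series diverges by limit comparison with Σ 1/n.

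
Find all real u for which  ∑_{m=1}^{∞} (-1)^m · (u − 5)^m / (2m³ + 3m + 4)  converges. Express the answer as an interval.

[4, 6]

The ratio of consecutive coefficients is (2m³ + 3m + 4)/(2(m+1)³ + 3(m+1) + 4) → 1.
So the series converges when |u − 5| < 1 and diverges when |u − 5| > 1; R = 1.
Endpoint u = 6: absolute convergence follows by limit comparison with Σ 1/m³.
Check u = 4: absolute convergence follows by limit comparison with Σ 1/m³.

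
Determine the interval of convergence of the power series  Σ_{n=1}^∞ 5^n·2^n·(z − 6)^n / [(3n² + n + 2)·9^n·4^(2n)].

[-42/5, 102/5]

Apply the ratio test: |a_{n+1}| / |a_n| = [(3n² + n + 2)/(3(n+1)² + (n+1) + 2)] · 5·2/(9·16), which tends to 5/72 as n → ∞.
The series converges when 5/72 · |z − 6| < 1, giving R = 72/5.
Check z = 102/5: absolute convergence follows by limit comparison with Σ 1/n².
When z = -42/5, absolute convergence follows by limit comparison with Σ 1/n².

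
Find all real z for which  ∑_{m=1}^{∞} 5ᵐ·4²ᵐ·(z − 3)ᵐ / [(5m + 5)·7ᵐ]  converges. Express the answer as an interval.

[233/80, 247/80)

The ratio of consecutive coefficients is [(5m + 5)/(5(m+1) + 5)] · 5·16/7 → 80/7.
Hence the series converges for |z − 3| < 1/(80/7) = 7/80, so the radius of convergence is 7/80.
Check z = 247/80: the terms are asymptotic to a nonzero constant times 1/m, so the series diverges by limit comparison with Σ 1/m.
When z = 233/80, an alternating series whose terms decrease to 0 in absolute value, so it converges by the Leibniz criterion.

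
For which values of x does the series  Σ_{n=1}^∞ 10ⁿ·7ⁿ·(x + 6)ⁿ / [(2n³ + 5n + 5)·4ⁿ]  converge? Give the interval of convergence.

Ratio test: |a_{n+1}/a_n| = [(2n³ + 5n + 5)/(2(n+1)³ + 5(n+1) + 5)] · 10·7/4 → 35/2 as n → ∞.
The series converges when 35/2 · |x + 6| < 1, giving R = 2/35.
At x = -208/35: absolute convergence follows by limit comparison with Σ 1/n³.
At x = -212/35: the series is dominated by a constant times Σ 1/n³, which converges (p = 3 > 1).

[-212/35, -208/35]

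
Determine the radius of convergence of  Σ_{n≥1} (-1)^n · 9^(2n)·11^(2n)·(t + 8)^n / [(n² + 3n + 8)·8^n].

R = 8/9801

The ratio of consecutive coefficients is [(n² + 3n + 8)/((n+1)² + 3(n+1) + 8)] · 81·121/8 → 9801/8.
Hence the series converges for |t + 8| < 1/(9801/8) = 8/9801, so the radius of convergence is 8/9801.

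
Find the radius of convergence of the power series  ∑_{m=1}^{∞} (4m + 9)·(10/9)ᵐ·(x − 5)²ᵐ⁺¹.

R = 3√10/10

By the ratio test, |a_{m+1}/a_m| = [(4(m+1) + 9)/(4m + 9)] · 10/9 → 10/9.
Successive powers of (x − 5) differ by 2, so the series converges when |x − 5|² · 10/9 < 1, i.e. |x − 5| < √(9/10). So R = 3√10/10.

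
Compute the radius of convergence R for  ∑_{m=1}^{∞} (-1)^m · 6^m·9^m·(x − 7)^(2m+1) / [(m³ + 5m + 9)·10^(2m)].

R = 5√6/9

Ratio test: |a_{m+1}/a_m| = [(m³ + 5m + 9)/((m+1)³ + 5(m+1) + 9)] · 6·9/100 → 27/50 as m → ∞.
Since the exponent of (x − 7) increases by 2 each term, convergence requires |x − 7|² < 50/27, hence R = 5√6/9.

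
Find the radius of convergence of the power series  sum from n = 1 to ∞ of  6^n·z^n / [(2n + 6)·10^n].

R = 5/3

By the ratio test, |a_{n+1}/a_n| = [(2n + 6)/(2(n+1) + 6)] · 6/10 → 3/5.
The series converges when 3/5 · |z| < 1, giving R = 5/3.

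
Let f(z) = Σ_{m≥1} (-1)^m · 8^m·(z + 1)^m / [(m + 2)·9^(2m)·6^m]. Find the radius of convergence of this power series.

R = 243/4

Ratio test: |a_{m+1}/a_m| = [(m + 2)/((m+1) + 2)] · 8/(81·6) → 4/243 as m → ∞.
Convergence for |z + 1| · 4/243 < 1, i.e. |z + 1| < 243/4. So R = 243/4.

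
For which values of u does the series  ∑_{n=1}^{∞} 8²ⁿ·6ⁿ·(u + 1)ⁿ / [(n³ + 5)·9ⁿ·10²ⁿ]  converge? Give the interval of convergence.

[-107/32, 43/32]

The ratio of consecutive coefficients is [(n³ + 5)/((n+1)³ + 5)] · 64·6/(9·100) → 32/75.
Thus R = 1/(32/75) = 75/32.
Check u = 43/32: the terms are on the order of 1/n³, so the series converges absolutely by comparison with the p-series (p = 3 > 1).
When u = -107/32, the series is dominated by a constant times Σ 1/n³, which converges (p = 3 > 1).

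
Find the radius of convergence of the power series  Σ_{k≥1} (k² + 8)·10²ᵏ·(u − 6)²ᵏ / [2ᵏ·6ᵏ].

Ratio test: |a_{k+1}/a_k| = [((k+1)² + 8)/(k² + 8)] · 100/(2·6) → 25/3 as k → ∞.
Since the exponent of (u − 6) increases by 2 each term, convergence requires |u − 6|² < 3/25, hence R = √3/5.

R = √3/5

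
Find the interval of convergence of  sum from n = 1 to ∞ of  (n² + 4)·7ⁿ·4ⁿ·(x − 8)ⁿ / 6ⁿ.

Apply the ratio test: |a_{n+1}| / |a_n| = [((n+1)² + 4)/(n² + 4)] · 7·4/6, which tends to 14/3 as n → ∞.
Hence the series converges for |x − 8| < 1/(14/3) = 3/14, so the radius of convergence is 3/14.
Endpoint x = 115/14: the n-th term does not approach 0; divergence by the term test.
When x = 109/14, the n-th term does not approach 0; divergence by the term test.

(109/14, 115/14)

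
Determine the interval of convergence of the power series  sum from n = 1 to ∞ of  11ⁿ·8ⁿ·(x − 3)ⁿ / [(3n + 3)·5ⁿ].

Apply the ratio test: |a_{n+1}| / |a_n| = [(3n + 3)/(3(n+1) + 3)] · 11·8/5, which tends to 88/5 as n → ∞.
Hence the series converges for |x − 3| < 1/(88/5) = 5/88, so the radius of convergence is 5/88.
Check x = 269/88: the terms are asymptotic to a nonzero constant times 1/n, so the series diverges by limit comparison with Σ 1/n.
At x = 259/88: the terms alternate in sign and decrease monotonically to 0 in absolute value (size ~ c/n), so the alternating series test gives convergence.

[259/88, 269/88)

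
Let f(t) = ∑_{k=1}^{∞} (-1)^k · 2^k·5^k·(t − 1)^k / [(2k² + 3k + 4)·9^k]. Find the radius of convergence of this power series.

R = 9/10

Ratio test: |a_{k+1}/a_k| = [(2k² + 3k + 4)/(2(k+1)² + 3(k+1) + 4)] · 2·5/9 → 10/9 as k → ∞.
The series converges when 10/9 · |t − 1| < 1, giving R = 9/10.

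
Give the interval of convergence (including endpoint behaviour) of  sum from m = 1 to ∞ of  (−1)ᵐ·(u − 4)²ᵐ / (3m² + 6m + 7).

[3, 5]

By the ratio test, |a_{m+1}/a_m| = (3m² + 6m + 7)/(3(m+1)² + 6(m+1) + 7) → 1.
Successive powers of (u − 4) differ by 2, so the series converges when |u − 4|² · 1 < 1, i.e. |u − 4| < √(1) = 1. So R = 1.
Check u = 5: absolute convergence follows by limit comparison with Σ 1/m².
Check u = 3: the series is dominated by a constant times Σ 1/m², which converges (p = 2 > 1).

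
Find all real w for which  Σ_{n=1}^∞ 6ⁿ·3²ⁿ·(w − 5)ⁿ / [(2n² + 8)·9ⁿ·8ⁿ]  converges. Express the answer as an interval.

The ratio of consecutive coefficients is [(2n² + 8)/(2(n+1)² + 8)] · 6·9/(9·8) → 3/4.
Convergence for |w − 5| · 3/4 < 1, i.e. |w − 5| < 4/3. So R = 4/3.
When w = 19/3, absolute convergence follows by limit comparison with Σ 1/n².
Endpoint w = 11/3: absolute convergence follows by limit comparison with Σ 1/n².

[11/3, 19/3]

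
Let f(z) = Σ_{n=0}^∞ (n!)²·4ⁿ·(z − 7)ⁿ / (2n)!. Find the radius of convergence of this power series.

The ratio of consecutive coefficients is (n+1)²/[(2n+1)·(2n+2)] · 4 → 1.
Hence R = 1.

R = 1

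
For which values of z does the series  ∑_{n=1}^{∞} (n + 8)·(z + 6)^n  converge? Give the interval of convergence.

(-7, -5)

The ratio of consecutive coefficients is ((n+1) + 8)/(n + 8) → 1.
Convergence for |z + 6| < 1, so R = 1.
At z = -5: the terms do not tend to 0, so the series diverges.
At z = -7: the n-th term does not approach 0; divergence by the term test.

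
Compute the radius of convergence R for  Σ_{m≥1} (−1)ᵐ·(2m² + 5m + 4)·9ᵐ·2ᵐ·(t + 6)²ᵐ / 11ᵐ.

Apply the ratio test: |a_{m+1}| / |a_m| = [(2(m+1)² + 5(m+1) + 4)/(2m² + 5m + 4)] · 9·2/11, which tends to 18/11 as m → ∞.
Writing y = (t + 6)², the series in y has radius 11/18, so |t + 6| < √(11/18) and R = √22/6.

R = √22/6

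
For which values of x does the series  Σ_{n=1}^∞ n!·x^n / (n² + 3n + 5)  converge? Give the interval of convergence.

Apply the ratio test: |a_{n+1}| / |a_n| = (n+1) · (n² + 3n + 5)/((n+1)² + 3(n+1) + 5), which tends to ∞ as n → ∞.
The terms grow without bound for any x ≠ 0, so R = 0 (convergence only at x = 0).

{0}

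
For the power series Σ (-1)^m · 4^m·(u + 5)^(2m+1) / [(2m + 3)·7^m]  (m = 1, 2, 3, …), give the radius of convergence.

R = √7/2

Ratio test: |a_{m+1}/a_m| = [(2m + 3)/(2(m+1) + 3)] · 4/7 → 4/7 as m → ∞.
Since the exponent of (u + 5) increases by 2 each term, convergence requires |u + 5|² < 7/4, hence R = √7/2.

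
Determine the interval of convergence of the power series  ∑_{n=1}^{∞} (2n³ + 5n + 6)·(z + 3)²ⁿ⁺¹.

By the ratio test, |a_{n+1}/a_n| = (2(n+1)³ + 5(n+1) + 6)/(2n³ + 5n + 6) → 1.
Successive powers of (z + 3) differ by 2, so the series converges when |z + 3|² · 1 < 1, i.e. |z + 3| < √(1) = 1. So R = 1.
Check z = -2: the terms do not tend to 0, so the series diverges.
When z = -4, the terms have absolute value of order n³, which does not tend to 0, so the series diverges by the divergence test.

(-4, -2)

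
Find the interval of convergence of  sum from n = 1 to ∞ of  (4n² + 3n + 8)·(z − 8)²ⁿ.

Apply the ratio test: |a_{n+1}| / |a_n| = (4(n+1)² + 3(n+1) + 8)/(4n² + 3n + 8), which tends to 1 as n → ∞.
Writing y = (z − 8)², the series in y has radius 1, so |z − 8| < √(1) = 1 and R = 1.
At z = 9: the terms do not tend to 0, so the series diverges.
At z = 7: the terms have absolute value of order n², which does not tend to 0, so the series diverges by the divergence test.

(7, 9)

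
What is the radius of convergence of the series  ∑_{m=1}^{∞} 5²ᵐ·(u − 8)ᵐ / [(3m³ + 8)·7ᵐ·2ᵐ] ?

Apply the ratio test: |a_{m+1}| / |a_m| = [(3m³ + 8)/(3(m+1)³ + 8)] · 25/(7·2), which tends to 25/14 as m → ∞.
Hence the series converges for |u − 8| < 1/(25/14) = 14/25, so the radius of convergence is 14/25.

R = 14/25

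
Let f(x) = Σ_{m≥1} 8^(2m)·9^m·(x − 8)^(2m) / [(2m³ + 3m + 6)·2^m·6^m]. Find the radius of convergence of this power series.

The ratio of consecutive coefficients is [(2m³ + 3m + 6)/(2(m+1)³ + 3(m+1) + 6)] · 64·9/(2·6) → 48.
Successive powers of (x − 8) differ by 2, so the series converges when |x − 8|² · 48 < 1, i.e. |x − 8| < √(1/48). So R = √3/12.

R = √3/12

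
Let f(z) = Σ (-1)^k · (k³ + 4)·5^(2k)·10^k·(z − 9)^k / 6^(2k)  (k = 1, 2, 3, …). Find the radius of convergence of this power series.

The ratio of consecutive coefficients is [((k+1)³ + 4)/(k³ + 4)] · 25·10/36 → 125/18.
Thus R = 1/(125/18) = 18/125.

R = 18/125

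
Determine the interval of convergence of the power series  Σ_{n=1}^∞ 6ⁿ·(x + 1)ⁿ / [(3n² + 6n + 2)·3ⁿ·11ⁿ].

By the ratio test, |a_{n+1}/a_n| = [(3n² + 6n + 2)/(3(n+1)² + 6(n+1) + 2)] · 6/(3·11) → 2/11.
Hence the series converges for |x + 1| < 1/(2/11) = 11/2, so the radius of convergence is 11/2.
Check x = 9/2: the terms are on the order of 1/n², so the series converges absolutely by comparison with the p-series (p = 2 > 1).
Endpoint x = -13/2: the series is dominated by a constant times Σ 1/n², which converges (p = 2 > 1).

[-13/2, 9/2]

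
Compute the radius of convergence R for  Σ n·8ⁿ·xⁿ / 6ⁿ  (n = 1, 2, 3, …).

The ratio of consecutive coefficients is [(n+1)/n] · 8/6 → 4/3.
Hence the series converges for |x| < 1/(4/3) = 3/4, so the radius of convergence is 3/4.

R = 3/4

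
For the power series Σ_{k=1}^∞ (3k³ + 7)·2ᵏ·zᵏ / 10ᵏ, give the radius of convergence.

R = 5

Apply the ratio test: |a_{k+1}| / |a_k| = [(3(k+1)³ + 7)/(3k³ + 7)] · 2/10, which tends to 1/5 as k → ∞.
Thus R = 1/(1/5) = 5.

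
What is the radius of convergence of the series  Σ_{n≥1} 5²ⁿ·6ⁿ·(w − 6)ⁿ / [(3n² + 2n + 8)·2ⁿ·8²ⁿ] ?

R = 64/75

Apply the ratio test: |a_{n+1}| / |a_n| = [(3n² + 2n + 8)/(3(n+1)² + 2(n+1) + 8)] · 25·6/(2·64), which tends to 75/64 as n → ∞.
Hence the series converges for |w − 6| < 1/(75/64) = 64/75, so the radius of convergence is 64/75.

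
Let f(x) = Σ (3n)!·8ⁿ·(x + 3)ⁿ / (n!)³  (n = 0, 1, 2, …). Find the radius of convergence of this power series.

Ratio test: |a_{n+1}/a_n| = (3n+1)·(3n+2)·(3n+3)/(n+1)³ · 8 → 216 as n → ∞.
Thus R = 1/(216) = 1/216.

R = 1/216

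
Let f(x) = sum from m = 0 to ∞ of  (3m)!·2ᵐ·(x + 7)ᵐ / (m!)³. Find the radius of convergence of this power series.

Apply the ratio test: |a_{m+1}| / |a_m| = (3m+1)·(3m+2)·(3m+3)/(m+1)³ · 2, which tends to 54 as m → ∞.
Hence the series converges for |x + 7| < 1/(54) = 1/54, so the radius of convergence is 1/54.

R = 1/54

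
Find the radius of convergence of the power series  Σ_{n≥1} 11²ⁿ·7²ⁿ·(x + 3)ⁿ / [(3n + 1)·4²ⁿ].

By the ratio test, |a_{n+1}/a_n| = [(3n + 1)/(3(n+1) + 1)] · 121·49/16 → 5929/16.
Hence the series converges for |x + 3| < 1/(5929/16) = 16/5929, so the radius of convergence is 16/5929.

R = 16/5929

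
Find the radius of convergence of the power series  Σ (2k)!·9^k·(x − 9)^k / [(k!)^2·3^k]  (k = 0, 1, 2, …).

R = 1/12

Apply the ratio test: |a_{k+1}| / |a_k| = (2k+1)·(2k+2)/(k+1)² · 9/3, which tends to 12 as k → ∞.
Convergence for |x − 9| · 12 < 1, i.e. |x − 9| < 1/12. So R = 1/12.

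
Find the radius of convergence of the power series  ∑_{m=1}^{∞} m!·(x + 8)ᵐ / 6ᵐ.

R = 0

The ratio of consecutive coefficients is (m+1) · 1/6 → ∞.
The ratio grows without bound, so the series diverges whenever (x + 8) ≠ 0; it converges only at x = -8. R = 0.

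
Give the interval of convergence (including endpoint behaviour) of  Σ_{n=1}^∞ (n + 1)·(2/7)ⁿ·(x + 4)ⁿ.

(-15/2, -1/2)

Apply the ratio test: |a_{n+1}| / |a_n| = [((n+1) + 1)/(n + 1)] · 2/7, which tends to 2/7 as n → ∞.
Convergence for |x + 4| · 2/7 < 1, i.e. |x + 4| < 7/2. So R = 7/2.
Check x = -1/2: the n-th term does not approach 0; divergence by the term test.
Check x = -15/2: the terms have absolute value of order n, which does not tend to 0, so the series diverges by the divergence test.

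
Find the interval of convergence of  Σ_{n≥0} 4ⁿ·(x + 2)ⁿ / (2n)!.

Apply the ratio test: |a_{n+1}| / |a_n| = 4 · 1/[(2n+1)·(2n+2)], which tends to 0 as n → ∞.
The limit is 0, so the series converges for all x; R = ∞.

(−∞, ∞)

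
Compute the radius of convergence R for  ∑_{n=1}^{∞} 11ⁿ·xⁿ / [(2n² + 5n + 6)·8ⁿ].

Ratio test: |a_{n+1}/a_n| = [(2n² + 5n + 6)/(2(n+1)² + 5(n+1) + 6)] · 11/8 → 11/8 as n → ∞.
The series converges when 11/8 · |x| < 1, giving R = 8/11.

R = 8/11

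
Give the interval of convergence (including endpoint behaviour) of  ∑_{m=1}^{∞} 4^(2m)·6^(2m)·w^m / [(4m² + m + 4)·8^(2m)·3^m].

[-1/3, 1/3]

Apply the ratio test: |a_{m+1}| / |a_m| = [(4m² + m + 4)/(4(m+1)² + (m+1) + 4)] · 16·36/(64·3), which tends to 3 as m → ∞.
Hence the series converges for |w| < 1/(3) = 1/3, so the radius of convergence is 1/3.
Endpoint w = 1/3: the terms are on the order of 1/m², so the series converges absolutely by comparison with the p-series (p = 2 > 1).
Check w = -1/3: the terms are on the order of 1/m², so the series converges absolutely by comparison with the p-series (p = 2 > 1).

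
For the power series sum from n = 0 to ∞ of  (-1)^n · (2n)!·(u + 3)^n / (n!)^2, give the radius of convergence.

R = 1/4

Apply the ratio test: |a_{n+1}| / |a_n| = (2n+1)·(2n+2)/(n+1)², which tends to 4 as n → ∞.
The series converges when 4 · |u + 3| < 1, giving R = 1/4.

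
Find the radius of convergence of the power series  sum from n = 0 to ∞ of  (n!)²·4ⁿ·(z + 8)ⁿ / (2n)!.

R = 1

By the ratio test, |a_{n+1}/a_n| = (n+1)²/[(2n+1)·(2n+2)] · 4 → 1.
So the series converges when |z + 8| < 1 and diverges when |z + 8| > 1; R = 1.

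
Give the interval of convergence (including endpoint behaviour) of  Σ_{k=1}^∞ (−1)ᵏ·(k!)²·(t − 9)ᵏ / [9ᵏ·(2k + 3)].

{9}

Ratio test: |a_{k+1}/a_k| = (k+1)² · 1/9 · (2k + 3)/(2(k+1) + 3) → ∞ as k → ∞.
The terms grow without bound for any (t − 9) ≠ 0, so R = 0 (convergence only at t = 9).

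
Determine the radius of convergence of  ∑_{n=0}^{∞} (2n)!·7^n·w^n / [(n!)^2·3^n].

Apply the ratio test: |a_{n+1}| / |a_n| = (2n+1)·(2n+2)/(n+1)² · 7/3, which tends to 28/3 as n → ∞.
The series converges when 28/3 · |w| < 1, giving R = 3/28.

R = 3/28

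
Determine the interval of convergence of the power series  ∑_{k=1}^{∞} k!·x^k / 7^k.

{0}

The ratio of consecutive coefficients is (k+1) · 1/7 → ∞.
The terms grow without bound for any x ≠ 0, so R = 0 (convergence only at x = 0).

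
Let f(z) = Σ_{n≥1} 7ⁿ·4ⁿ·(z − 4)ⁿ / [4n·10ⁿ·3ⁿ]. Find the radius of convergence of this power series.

Apply the ratio test: |a_{n+1}| / |a_n| = [4n/4(n+1)] · 7·4/(10·3), which tends to 14/15 as n → ∞.
Convergence for |z − 4| · 14/15 < 1, i.e. |z − 4| < 15/14. So R = 15/14.

R = 15/14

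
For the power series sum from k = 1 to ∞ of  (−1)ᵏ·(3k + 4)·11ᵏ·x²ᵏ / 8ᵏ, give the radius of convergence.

Ratio test: |a_{k+1}/a_k| = [(3(k+1) + 4)/(3k + 4)] · 11/8 → 11/8 as k → ∞.
Writing y = x², the series in y has radius 8/11, so |x| < √(8/11) and R = 2√22/11.

R = 2√22/11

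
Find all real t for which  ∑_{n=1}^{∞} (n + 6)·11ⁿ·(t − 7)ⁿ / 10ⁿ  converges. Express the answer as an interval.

The ratio of consecutive coefficients is [((n+1) + 6)/(n + 6)] · 11/10 → 11/10.
Thus R = 1/(11/10) = 10/11.
At t = 87/11: the terms have absolute value of order n, which does not tend to 0, so the series diverges by the divergence test.
Check t = 67/11: the n-th term does not approach 0; divergence by the term test.

(67/11, 87/11)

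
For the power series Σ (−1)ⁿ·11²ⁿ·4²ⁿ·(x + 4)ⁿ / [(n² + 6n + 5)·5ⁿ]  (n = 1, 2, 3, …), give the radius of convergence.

Ratio test: |a_{n+1}/a_n| = [(n² + 6n + 5)/((n+1)² + 6(n+1) + 5)] · 121·16/5 → 1936/5 as n → ∞.
The series converges when 1936/5 · |x + 4| < 1, giving R = 5/1936.

R = 5/1936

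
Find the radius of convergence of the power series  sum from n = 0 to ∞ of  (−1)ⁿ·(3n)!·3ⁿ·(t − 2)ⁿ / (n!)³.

R = 1/81

By the ratio test, |a_{n+1}/a_n| = (3n+1)·(3n+2)·(3n+3)/(n+1)³ · 3 → 81.
Convergence for |t − 2| · 81 < 1, i.e. |t − 2| < 1/81. So R = 1/81.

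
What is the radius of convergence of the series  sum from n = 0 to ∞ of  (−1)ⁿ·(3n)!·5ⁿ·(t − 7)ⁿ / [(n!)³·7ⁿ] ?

The ratio of consecutive coefficients is (3n+1)·(3n+2)·(3n+3)/(n+1)³ · 5/7 → 135/7.
The series converges when 135/7 · |t − 7| < 1, giving R = 7/135.

R = 7/135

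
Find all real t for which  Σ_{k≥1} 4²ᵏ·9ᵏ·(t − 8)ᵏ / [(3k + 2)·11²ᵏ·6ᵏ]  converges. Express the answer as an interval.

[71/24, 313/24)

Apply the ratio test: |a_{k+1}| / |a_k| = [(3k + 2)/(3(k+1) + 2)] · 16·9/(121·6), which tends to 24/121 as k → ∞.
Thus R = 1/(24/121) = 121/24.
At t = 313/24: comparison with the harmonic series Σ 1/k shows the series diverges.
When t = 71/24, an alternating series whose terms decrease to 0 in absolute value, so it converges by the Leibniz criterion.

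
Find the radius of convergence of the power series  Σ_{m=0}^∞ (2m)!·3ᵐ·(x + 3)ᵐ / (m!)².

By the ratio test, |a_{m+1}/a_m| = (2m+1)·(2m+2)/(m+1)² · 3 → 12.
Convergence for |x + 3| · 12 < 1, i.e. |x + 3| < 1/12. So R = 1/12.

R = 1/12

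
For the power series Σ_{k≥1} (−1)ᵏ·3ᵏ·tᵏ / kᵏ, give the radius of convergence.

By the Cauchy root test, |a_k|^(1/k) = 3/k → 0.
The limit is 0 for every t, so R = ∞.

R = ∞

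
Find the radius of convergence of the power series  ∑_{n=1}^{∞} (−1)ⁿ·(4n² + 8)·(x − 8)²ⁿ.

Ratio test: |a_{n+1}/a_n| = (4(n+1)² + 8)/(4n² + 8) → 1 as n → ∞.
Successive powers of (x − 8) differ by 2, so the series converges when |x − 8|² · 1 < 1, i.e. |x − 8| < √(1) = 1. So R = 1.

R = 1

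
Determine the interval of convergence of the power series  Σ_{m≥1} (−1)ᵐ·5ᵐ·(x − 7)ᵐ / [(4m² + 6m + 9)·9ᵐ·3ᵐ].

[8/5, 62/5]

Apply the ratio test: |a_{m+1}| / |a_m| = [(4m² + 6m + 9)/(4(m+1)² + 6(m+1) + 9)] · 5/(9·3), which tends to 5/27 as m → ∞.
Convergence for |x − 7| · 5/27 < 1, i.e. |x − 7| < 27/5. So R = 27/5.
Check x = 62/5: the series is dominated by a constant times Σ 1/m², which converges (p = 2 > 1).
Endpoint x = 8/5: the terms are on the order of 1/m², so the series converges absolutely by comparison with the p-series (p = 2 > 1).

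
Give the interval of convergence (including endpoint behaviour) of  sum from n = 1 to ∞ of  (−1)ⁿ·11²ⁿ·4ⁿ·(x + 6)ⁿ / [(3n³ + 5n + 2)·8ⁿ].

[-728/121, -724/121]

Apply the ratio test: |a_{n+1}| / |a_n| = [(3n³ + 5n + 2)/(3(n+1)³ + 5(n+1) + 2)] · 121·4/8, which tends to 121/2 as n → ∞.
Convergence for |x + 6| · 121/2 < 1, i.e. |x + 6| < 2/121. So R = 2/121.
When x = -724/121, the terms are on the order of 1/n³, so the series converges absolutely by comparison with the p-series (p = 3 > 1).
When x = -728/121, the series is dominated by a constant times Σ 1/n³, which converges (p = 3 > 1).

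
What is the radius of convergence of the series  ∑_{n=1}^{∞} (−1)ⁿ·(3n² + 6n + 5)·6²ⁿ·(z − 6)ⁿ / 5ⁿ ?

R = 5/36

Apply the ratio test: |a_{n+1}| / |a_n| = [(3(n+1)² + 6(n+1) + 5)/(3n² + 6n + 5)] · 36/5, which tends to 36/5 as n → ∞.
Thus R = 1/(36/5) = 5/36.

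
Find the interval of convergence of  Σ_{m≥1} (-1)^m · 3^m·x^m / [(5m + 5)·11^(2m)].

(-121/3, 121/3]

Ratio test: |a_{m+1}/a_m| = [(5m + 5)/(5(m+1) + 5)] · 3/121 → 3/121 as m → ∞.
The series converges when 3/121 · |x| < 1, giving R = 121/3.
Endpoint x = 121/3: an alternating series whose terms decrease to 0 in absolute value, so it converges by the Leibniz criterion.
Check x = -121/3: the terms behave like c/m; limit comparison with the harmonic series gives divergence.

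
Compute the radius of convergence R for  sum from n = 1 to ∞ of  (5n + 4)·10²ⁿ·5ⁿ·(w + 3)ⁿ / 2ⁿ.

Apply the ratio test: |a_{n+1}| / |a_n| = [(5(n+1) + 4)/(5n + 4)] · 100·5/2, which tends to 250 as n → ∞.
Convergence for |w + 3| · 250 < 1, i.e. |w + 3| < 1/250. So R = 1/250.

R = 1/250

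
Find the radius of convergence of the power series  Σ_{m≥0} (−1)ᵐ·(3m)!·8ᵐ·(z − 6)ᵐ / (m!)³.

Ratio test: |a_{m+1}/a_m| = (3m+1)·(3m+2)·(3m+3)/(m+1)³ · 8 → 216 as m → ∞.
Hence the series converges for |z − 6| < 1/(216) = 1/216, so the radius of convergence is 1/216.

R = 1/216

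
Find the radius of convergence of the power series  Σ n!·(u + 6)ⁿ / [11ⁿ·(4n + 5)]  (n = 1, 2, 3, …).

R = 0

Apply the ratio test: |a_{n+1}| / |a_n| = (n+1) · 1/11 · (4n + 5)/(4(n+1) + 5), which tends to ∞ as n → ∞.
The terms grow without bound for any (u + 6) ≠ 0, so R = 0 (convergence only at u = -6).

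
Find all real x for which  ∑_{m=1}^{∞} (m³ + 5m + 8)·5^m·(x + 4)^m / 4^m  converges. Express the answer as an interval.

By the ratio test, |a_{m+1}/a_m| = [((m+1)³ + 5(m+1) + 8)/(m³ + 5m + 8)] · 5/4 → 5/4.
Hence the series converges for |x + 4| < 1/(5/4) = 4/5, so the radius of convergence is 4/5.
When x = -16/5, the terms do not tend to 0, so the series diverges.
Check x = -24/5: the terms have absolute value of order m³, which does not tend to 0, so the series diverges by the divergence test.

(-24/5, -16/5)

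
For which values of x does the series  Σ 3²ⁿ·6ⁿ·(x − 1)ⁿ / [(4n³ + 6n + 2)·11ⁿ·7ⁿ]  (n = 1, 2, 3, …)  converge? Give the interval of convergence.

By the ratio test, |a_{n+1}/a_n| = [(4n³ + 6n + 2)/(4(n+1)³ + 6(n+1) + 2)] · 9·6/(11·7) → 54/77.
Hence the series converges for |x − 1| < 1/(54/77) = 77/54, so the radius of convergence is 77/54.
Check x = 131/54: absolute convergence follows by limit comparison with Σ 1/n³.
Check x = -23/54: the terms are on the order of 1/n³, so the series converges absolutely by comparison with the p-series (p = 3 > 1).

[-23/54, 131/54]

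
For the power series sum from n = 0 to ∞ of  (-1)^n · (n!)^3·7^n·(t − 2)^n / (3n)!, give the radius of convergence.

The ratio of consecutive coefficients is (n+1)³/[(3n+1)·(3n+2)·(3n+3)] · 7 → 7/27.
Thus R = 1/(7/27) = 27/7.

R = 27/7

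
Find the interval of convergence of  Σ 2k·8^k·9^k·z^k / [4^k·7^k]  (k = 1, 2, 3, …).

(-7/18, 7/18)

Apply the ratio test: |a_{k+1}| / |a_k| = [2(k+1)/2k] · 8·9/(4·7), which tends to 18/7 as k → ∞.
The series converges when 18/7 · |z| < 1, giving R = 7/18.
When z = 7/18, the terms do not tend to 0, so the series diverges.
At z = -7/18: the k-th term does not approach 0; divergence by the term test.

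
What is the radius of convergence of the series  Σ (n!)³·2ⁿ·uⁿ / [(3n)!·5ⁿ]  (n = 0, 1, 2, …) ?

R = 135/2

By the ratio test, |a_{n+1}/a_n| = (n+1)³/[(3n+1)·(3n+2)·(3n+3)] · 2/5 → 2/135.
The series converges when 2/135 · |u| < 1, giving R = 135/2.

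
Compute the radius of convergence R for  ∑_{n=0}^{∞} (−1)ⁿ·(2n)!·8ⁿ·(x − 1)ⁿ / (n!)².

R = 1/32

Ratio test: |a_{n+1}/a_n| = (2n+1)·(2n+2)/(n+1)² · 8 → 32 as n → ∞.
Convergence for |x − 1| · 32 < 1, i.e. |x − 1| < 1/32. So R = 1/32.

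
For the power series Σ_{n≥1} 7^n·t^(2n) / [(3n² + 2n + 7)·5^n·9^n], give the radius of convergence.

R = 3√35/7

Apply the ratio test: |a_{n+1}| / |a_n| = [(3n² + 2n + 7)/(3(n+1)² + 2(n+1) + 7)] · 7/(5·9), which tends to 7/45 as n → ∞.
Since the exponent of t increases by 2 each term, convergence requires |t|² < 45/7, hence R = 3√35/7.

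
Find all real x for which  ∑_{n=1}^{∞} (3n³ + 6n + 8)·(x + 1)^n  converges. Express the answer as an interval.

Ratio test: |a_{n+1}/a_n| = (3(n+1)³ + 6(n+1) + 8)/(3n³ + 6n + 8) → 1 as n → ∞.
So the series converges when |x + 1| < 1 and diverges when |x + 1| > 1; R = 1.
When x = 0, the n-th term does not approach 0; divergence by the term test.
Check x = -2: the n-th term does not approach 0; divergence by the term test.

(-2, 0)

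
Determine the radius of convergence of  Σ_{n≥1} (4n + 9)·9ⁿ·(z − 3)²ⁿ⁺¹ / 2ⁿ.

R = √2/3

Ratio test: |a_{n+1}/a_n| = [(4(n+1) + 9)/(4n + 9)] · 9/2 → 9/2 as n → ∞.
Writing y = (z − 3)², the series in y has radius 2/9, so |z − 3| < √(2/9) and R = √2/3.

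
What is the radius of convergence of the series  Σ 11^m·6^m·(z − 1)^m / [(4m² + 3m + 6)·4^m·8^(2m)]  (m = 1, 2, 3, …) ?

Apply the ratio test: |a_{m+1}| / |a_m| = [(4m² + 3m + 6)/(4(m+1)² + 3(m+1) + 6)] · 11·6/(4·64), which tends to 33/128 as m → ∞.
Convergence for |z − 1| · 33/128 < 1, i.e. |z − 1| < 128/33. So R = 128/33.

R = 128/33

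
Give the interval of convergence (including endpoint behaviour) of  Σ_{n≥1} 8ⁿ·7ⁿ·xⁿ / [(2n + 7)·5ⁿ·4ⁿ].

Apply the ratio test: |a_{n+1}| / |a_n| = [(2n + 7)/(2(n+1) + 7)] · 8·7/(5·4), which tends to 14/5 as n → ∞.
Hence the series converges for |x| < 1/(14/5) = 5/14, so the radius of convergence is 5/14.
Endpoint x = 5/14: the terms are asymptotic to a nonzero constant times 1/n, so the series diverges by limit comparison with Σ 1/n.
At x = -5/14: convergence follows from the alternating series test (terms decrease monotonically to 0).

[-5/14, 5/14)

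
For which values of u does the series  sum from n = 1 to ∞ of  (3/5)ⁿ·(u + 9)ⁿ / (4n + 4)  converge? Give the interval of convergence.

By the ratio test, |a_{n+1}/a_n| = [(4n + 4)/(4(n+1) + 4)] · 3/5 → 3/5.
Convergence for |u + 9| · 3/5 < 1, i.e. |u + 9| < 5/3. So R = 5/3.
When u = -22/3, the terms are asymptotic to a nonzero constant times 1/n, so the series diverges by limit comparison with Σ 1/n.
Check u = -32/3: an alternating series whose terms decrease to 0 in absolute value, so it converges by the Leibniz criterion.

[-32/3, -22/3)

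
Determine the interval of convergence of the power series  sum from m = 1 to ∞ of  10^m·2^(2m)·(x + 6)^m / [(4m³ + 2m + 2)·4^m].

[-61/10, -59/10]

By the ratio test, |a_{m+1}/a_m| = [(4m³ + 2m + 2)/(4(m+1)³ + 2(m+1) + 2)] · 10·4/4 → 10.
The series converges when 10 · |x + 6| < 1, giving R = 1/10.
At x = -59/10: absolute convergence follows by limit comparison with Σ 1/m³.
When x = -61/10, the series is dominated by a constant times Σ 1/m³, which converges (p = 3 > 1).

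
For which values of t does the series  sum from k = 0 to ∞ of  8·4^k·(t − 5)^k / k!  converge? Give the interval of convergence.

(−∞, ∞)

The ratio of consecutive coefficients is 8/8 · 4 · 1/(k+1) → 0.
The limit is 0, so the series converges for all t; R = ∞.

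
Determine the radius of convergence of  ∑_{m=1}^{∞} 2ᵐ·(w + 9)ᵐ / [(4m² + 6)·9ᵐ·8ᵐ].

The ratio of consecutive coefficients is [(4m² + 6)/(4(m+1)² + 6)] · 2/(9·8) → 1/36.
Thus R = 1/(1/36) = 36.

R = 36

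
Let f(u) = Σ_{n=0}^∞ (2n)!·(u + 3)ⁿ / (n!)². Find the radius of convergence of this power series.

Apply the ratio test: |a_{n+1}| / |a_n| = (2n+1)·(2n+2)/(n+1)², which tends to 4 as n → ∞.
Convergence for |u + 3| · 4 < 1, i.e. |u + 3| < 1/4. So R = 1/4.

R = 1/4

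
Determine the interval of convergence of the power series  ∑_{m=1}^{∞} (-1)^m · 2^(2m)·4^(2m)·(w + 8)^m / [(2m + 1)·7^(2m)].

(-561/64, -463/64]

Apply the ratio test: |a_{m+1}| / |a_m| = [(2m + 1)/(2(m+1) + 1)] · 4·16/49, which tends to 64/49 as m → ∞.
Hence the series converges for |w + 8| < 1/(64/49) = 49/64, so the radius of convergence is 49/64.
When w = -463/64, an alternating series whose terms decrease to 0 in absolute value, so it converges by the Leibniz criterion.
When w = -561/64, the terms are asymptotic to a nonzero constant times 1/m, so the series diverges by limit comparison with Σ 1/m.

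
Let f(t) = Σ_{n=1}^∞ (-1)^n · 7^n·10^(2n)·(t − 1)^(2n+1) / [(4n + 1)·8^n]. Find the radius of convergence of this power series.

R = √14/35

The ratio of consecutive coefficients is [(4n + 1)/(4(n+1) + 1)] · 7·100/8 → 175/2.
Writing y = (t − 1)², the series in y has radius 2/175, so |t − 1| < √(2/175) and R = √14/35.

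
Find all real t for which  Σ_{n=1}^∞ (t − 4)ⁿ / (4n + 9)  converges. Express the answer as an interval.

[3, 5)

The ratio of consecutive coefficients is (4n + 9)/(4(n+1) + 9) → 1.
Convergence for |t − 4| < 1, so R = 1.
When t = 5, comparison with the harmonic series Σ 1/n shows the series diverges.
At t = 3: an alternating series whose terms decrease to 0 in absolute value, so it converges by the Leibniz criterion.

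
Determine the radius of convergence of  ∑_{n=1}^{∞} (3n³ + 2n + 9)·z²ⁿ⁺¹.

By the ratio test, |a_{n+1}/a_n| = (3(n+1)³ + 2(n+1) + 9)/(3n³ + 2n + 9) → 1.
Successive powers of z differ by 2, so the series converges when |z|² · 1 < 1, i.e. |z| < √(1) = 1. So R = 1.

R = 1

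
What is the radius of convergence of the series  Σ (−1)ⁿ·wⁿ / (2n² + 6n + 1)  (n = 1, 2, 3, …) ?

Ratio test: |a_{n+1}/a_n| = (2n² + 6n + 1)/(2(n+1)² + 6(n+1) + 1) → 1 as n → ∞.
Hence R = 1.

R = 1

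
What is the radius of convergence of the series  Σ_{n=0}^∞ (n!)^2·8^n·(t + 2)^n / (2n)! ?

R = 1/2

By the ratio test, |a_{n+1}/a_n| = (n+1)²/[(2n+1)·(2n+2)] · 8 → 2.
Hence the series converges for |t + 2| < 1/(2) = 1/2, so the radius of convergence is 1/2.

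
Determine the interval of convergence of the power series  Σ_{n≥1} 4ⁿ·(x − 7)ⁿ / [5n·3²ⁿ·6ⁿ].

By the ratio test, |a_{n+1}/a_n| = [5n/5(n+1)] · 4/(9·6) → 2/27.
Convergence for |x − 7| · 2/27 < 1, i.e. |x − 7| < 27/2. So R = 27/2.
Endpoint x = 41/2: the terms behave like c/n; limit comparison with the harmonic series gives divergence.
When x = -13/2, convergence follows from the alternating series test (terms decrease monotonically to 0).

[-13/2, 41/2)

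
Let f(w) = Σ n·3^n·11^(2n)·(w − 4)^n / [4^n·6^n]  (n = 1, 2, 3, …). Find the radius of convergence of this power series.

R = 8/121

Ratio test: |a_{n+1}/a_n| = [(n+1)/n] · 3·121/(4·6) → 121/8 as n → ∞.
Hence the series converges for |w − 4| < 1/(121/8) = 8/121, so the radius of convergence is 8/121.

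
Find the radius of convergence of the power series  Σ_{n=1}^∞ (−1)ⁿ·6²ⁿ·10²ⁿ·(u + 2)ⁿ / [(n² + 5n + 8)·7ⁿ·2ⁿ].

R = 7/1800

Apply the ratio test: |a_{n+1}| / |a_n| = [(n² + 5n + 8)/((n+1)² + 5(n+1) + 8)] · 36·100/(7·2), which tends to 1800/7 as n → ∞.
Hence the series converges for |u + 2| < 1/(1800/7) = 7/1800, so the radius of convergence is 7/1800.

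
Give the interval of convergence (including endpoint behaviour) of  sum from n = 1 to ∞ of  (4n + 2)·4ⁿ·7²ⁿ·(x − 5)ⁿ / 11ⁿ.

The ratio of consecutive coefficients is [(4(n+1) + 2)/(4n + 2)] · 4·49/11 → 196/11.
The series converges when 196/11 · |x − 5| < 1, giving R = 11/196.
At x = 991/196: the n-th term does not approach 0; divergence by the term test.
At x = 969/196: the n-th term does not approach 0; divergence by the term test.

(969/196, 991/196)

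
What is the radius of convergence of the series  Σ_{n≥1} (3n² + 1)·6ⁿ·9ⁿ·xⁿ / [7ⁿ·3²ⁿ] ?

R = 7/6

Apply the ratio test: |a_{n+1}| / |a_n| = [(3(n+1)² + 1)/(3n² + 1)] · 6·9/(7·9), which tends to 6/7 as n → ∞.
The series converges when 6/7 · |x| < 1, giving R = 7/6.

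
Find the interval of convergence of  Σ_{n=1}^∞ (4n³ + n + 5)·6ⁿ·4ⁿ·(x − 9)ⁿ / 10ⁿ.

(103/12, 113/12)

Apply the ratio test: |a_{n+1}| / |a_n| = [(4(n+1)³ + (n+1) + 5)/(4n³ + n + 5)] · 6·4/10, which tends to 12/5 as n → ∞.
Convergence for |x − 9| · 12/5 < 1, i.e. |x − 9| < 5/12. So R = 5/12.
When x = 113/12, the terms have absolute value of order n³, which does not tend to 0, so the series diverges by the divergence test.
When x = 103/12, the terms have absolute value of order n³, which does not tend to 0, so the series diverges by the divergence test.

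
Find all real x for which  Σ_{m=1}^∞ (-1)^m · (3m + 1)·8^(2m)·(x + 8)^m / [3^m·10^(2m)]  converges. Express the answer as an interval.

Ratio test: |a_{m+1}/a_m| = [(3(m+1) + 1)/(3m + 1)] · 64/(3·100) → 16/75 as m → ∞.
The series converges when 16/75 · |x + 8| < 1, giving R = 75/16.
Endpoint x = -53/16: the terms do not tend to 0, so the series diverges.
Check x = -203/16: the terms have absolute value of order m, which does not tend to 0, so the series diverges by the divergence test.

(-203/16, -53/16)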